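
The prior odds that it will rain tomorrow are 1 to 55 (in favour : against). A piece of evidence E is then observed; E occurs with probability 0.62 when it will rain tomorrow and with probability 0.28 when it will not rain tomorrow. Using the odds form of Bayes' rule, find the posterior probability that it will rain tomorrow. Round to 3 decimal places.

Posterior probability ≈ 0.039

Prior odds = 1/55 = 0.018182.
Likelihood ratio for E = 0.62/0.28 = 2.2143.
Posterior odds = prior odds × LR = 0.040260.
Posterior probability = odds/(1+odds) = 0.040260/1.0403 = 0.039.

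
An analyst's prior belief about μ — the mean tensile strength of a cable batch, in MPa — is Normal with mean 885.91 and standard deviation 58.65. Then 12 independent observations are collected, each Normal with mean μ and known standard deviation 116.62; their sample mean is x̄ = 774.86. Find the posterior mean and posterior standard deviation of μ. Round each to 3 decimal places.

With known σ, the Normal prior is conjugate. Weight on the data is w = (n/σ²)/(n/σ² + 1/τ₀²) = 0.00088234/(0.00088234+0.00029071) = 0.75217.
Posterior mean = w·x̄ + (1−w)·μ₀ = 0.75217·774.86 + 0.24783·885.91 = 802.381. Posterior variance = 1/(0.00088234+0.00029071) = 852.478, so SD = 29.197.

Posterior mean ≈ 802.381; posterior SD ≈ 29.197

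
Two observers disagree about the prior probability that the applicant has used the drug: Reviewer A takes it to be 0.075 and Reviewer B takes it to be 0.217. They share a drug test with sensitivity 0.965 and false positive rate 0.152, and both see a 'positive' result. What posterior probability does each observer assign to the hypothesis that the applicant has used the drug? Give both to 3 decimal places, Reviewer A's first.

Reviewer A: 0.340; Reviewer B: 0.638

The likelihood ratio for a 'positive' result is 0.965/0.152 = 6.3487.
Reviewer A: prior odds 0.075/0.925 = 0.081081; posterior odds 0.51476; posterior probability 0.340.
Reviewer B: prior odds 0.217/0.783 = 0.27714; posterior odds 1.7595; posterior probability 0.638.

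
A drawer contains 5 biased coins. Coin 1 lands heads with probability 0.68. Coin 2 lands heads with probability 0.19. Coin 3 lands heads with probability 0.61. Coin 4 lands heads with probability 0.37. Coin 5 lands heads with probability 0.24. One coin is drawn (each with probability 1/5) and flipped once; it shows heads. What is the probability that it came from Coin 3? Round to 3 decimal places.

Tabulate prior·likelihood by source: [1] prior 0.2, lik 0.68, product 0.1360; [2] prior 0.2, lik 0.19, product 0.03800; [3] prior 0.2, lik 0.61, product 0.1220; [4] prior 0.2, lik 0.37, product 0.07400; [5] prior 0.2, lik 0.24, product 0.04800.
Normalizing constant = 0.41800; the posterior for Coin 3 is its product over the sum, 0.1220/0.41800 = 0.292.

Posterior probability ≈ 0.292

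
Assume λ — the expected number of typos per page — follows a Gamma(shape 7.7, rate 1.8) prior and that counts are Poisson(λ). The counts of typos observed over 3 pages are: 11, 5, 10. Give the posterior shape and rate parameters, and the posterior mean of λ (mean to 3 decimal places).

Posterior: Gamma(shape=33.7, rate=4.8); mean ≈ 7.021

Total count ∑xᵢ = 26 over n = 3 pages.
Gamma is conjugate to the Poisson likelihood: posterior is Gamma(shape = 7.7+26 = 33.7, rate = 1.8+3 = 4.8).
Posterior mean = shape/rate = 33.7/4.8 = 7.021.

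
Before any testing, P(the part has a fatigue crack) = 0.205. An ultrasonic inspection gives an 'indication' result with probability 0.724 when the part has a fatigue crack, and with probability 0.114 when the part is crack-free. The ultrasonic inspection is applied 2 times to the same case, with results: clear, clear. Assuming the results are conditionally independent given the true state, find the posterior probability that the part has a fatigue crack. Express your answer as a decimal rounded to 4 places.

Posterior P(H) ≈ 0.0244

With H the event that the part has a fatigue crack, the joint likelihood of the observed sequence is P(data|H) = 0.276·0.276 = 0.076176 and P(data|¬H) = 0.886·0.886 = 0.78500.
Bayes: P(H|data) = 0.205·0.076176 / (0.205·0.076176 + 0.795·0.78500) = 0.015616/0.63969 = 0.0244.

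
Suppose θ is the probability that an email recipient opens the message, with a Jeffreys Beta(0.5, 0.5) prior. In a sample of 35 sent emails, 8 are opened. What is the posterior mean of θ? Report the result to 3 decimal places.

Posterior mean ≈ 0.236

Observing 8 successes and 27 failures updates Beta(0.5, 0.5) by adding the success and failure counts to the two shape parameters: α = 0.5+8 = 8.5, β = 0.5+27 = 27.5.
Posterior mean = α/(α+β) = 8.5/36 = 0.236.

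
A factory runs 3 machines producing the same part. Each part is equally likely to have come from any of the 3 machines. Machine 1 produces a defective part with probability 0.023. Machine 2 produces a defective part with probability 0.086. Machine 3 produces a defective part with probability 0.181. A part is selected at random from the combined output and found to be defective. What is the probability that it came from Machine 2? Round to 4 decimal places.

Tabulate prior·likelihood by source: [1] prior 0.333333, lik 0.023, product 0.007667; [2] prior 0.333333, lik 0.086, product 0.02867; [3] prior 0.333333, lik 0.181, product 0.06033.
Normalizing constant = 0.096667; the posterior for Machine 2 is its product over the sum, 0.02867/0.096667 = 0.2966.

Posterior probability ≈ 0.2966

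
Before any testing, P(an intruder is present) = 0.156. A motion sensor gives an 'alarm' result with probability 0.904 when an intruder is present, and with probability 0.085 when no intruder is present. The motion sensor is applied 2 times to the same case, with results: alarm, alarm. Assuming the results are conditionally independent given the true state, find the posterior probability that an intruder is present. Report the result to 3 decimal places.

Posterior P(H) ≈ 0.954

With H the event that an intruder is present, the joint likelihood of the observed sequence is P(data|H) = 0.904·0.904 = 0.81722 and P(data|¬H) = 0.085·0.085 = 0.0072250.
Bayes: P(H|data) = 0.156·0.81722 / (0.156·0.81722 + 0.844·0.0072250) = 0.12749/0.13358 = 0.9544.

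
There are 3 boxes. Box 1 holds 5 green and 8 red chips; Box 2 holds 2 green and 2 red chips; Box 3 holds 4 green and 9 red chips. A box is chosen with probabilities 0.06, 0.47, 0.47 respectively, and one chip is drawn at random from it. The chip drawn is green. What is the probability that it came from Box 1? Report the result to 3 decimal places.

Posterior probability ≈ 0.057

Tabulate prior·likelihood by source: [1] prior 0.06, lik 0.3846, product 0.02308; [2] prior 0.47, lik 0.5, product 0.2350; [3] prior 0.47, lik 0.3077, product 0.1446.
Normalizing constant = 0.40269; the posterior for Box 1 is its product over the sum, 0.02308/0.40269 = 0.057.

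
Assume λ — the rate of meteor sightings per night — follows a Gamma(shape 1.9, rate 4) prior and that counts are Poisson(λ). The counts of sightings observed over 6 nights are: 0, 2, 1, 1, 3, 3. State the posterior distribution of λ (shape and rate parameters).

Posterior: Gamma(shape=11.9, rate=10)

Total count ∑xᵢ = 10 over n = 6 nights.
Gamma is conjugate to the Poisson likelihood: posterior is Gamma(shape = 1.9+10 = 11.9, rate = 4+6 = 10).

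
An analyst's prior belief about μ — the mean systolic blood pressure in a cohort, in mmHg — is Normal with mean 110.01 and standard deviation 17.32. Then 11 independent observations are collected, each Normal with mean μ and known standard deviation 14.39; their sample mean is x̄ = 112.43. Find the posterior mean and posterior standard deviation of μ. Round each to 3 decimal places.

Posterior mean ≈ 112.287; posterior SD ≈ 4.209

With known σ, the Normal prior is conjugate. Weight on the data is w = (n/σ²)/(n/σ² + 1/τ₀²) = 0.0531216/(0.0531216+0.00333353) = 0.94095.
Posterior mean = w·x̄ + (1−w)·μ₀ = 0.94095·112.43 + 0.059047·110.01 = 112.287. Posterior variance = 1/(0.0531216+0.00333353) = 17.7132, so SD = 4.209.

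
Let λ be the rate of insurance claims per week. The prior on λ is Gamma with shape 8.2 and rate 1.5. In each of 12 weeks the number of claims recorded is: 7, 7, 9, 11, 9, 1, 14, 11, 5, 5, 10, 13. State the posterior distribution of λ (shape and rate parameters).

Posterior: Gamma(shape=110.2, rate=13.5)

Total count ∑xᵢ = 102 over n = 12 weeks.
Gamma is conjugate to the Poisson likelihood: posterior is Gamma(shape = 8.2+102 = 110.2, rate = 1.5+12 = 13.5).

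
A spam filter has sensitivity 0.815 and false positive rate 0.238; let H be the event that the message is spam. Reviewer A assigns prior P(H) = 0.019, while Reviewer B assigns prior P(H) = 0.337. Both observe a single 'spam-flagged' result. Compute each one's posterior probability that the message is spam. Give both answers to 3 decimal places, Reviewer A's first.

Reviewer A: 0.062; Reviewer B: 0.635

P('+'|H) = 0.815, P('+'|¬H) = 0.238.
Reviewer A: numerator 0.815·0.019 = 0.015485; evidence = 0.015485+0.238·0.981 = 0.24896; posterior = 0.062.
Reviewer B: numerator 0.815·0.337 = 0.27465; evidence = 0.27465+0.238·0.663 = 0.43245; posterior = 0.635.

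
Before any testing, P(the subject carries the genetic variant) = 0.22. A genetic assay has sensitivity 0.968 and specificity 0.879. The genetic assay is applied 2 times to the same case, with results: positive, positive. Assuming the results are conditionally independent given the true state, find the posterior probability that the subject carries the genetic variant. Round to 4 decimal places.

Let H be the event that the subject carries the genetic variant; start with P(H) = 0.22. P('positive'|H) = 0.968, P('positive'|¬H) = 0.121.
Update on result 1 ('positive'): P(H) ← 0.968·0.2200 / (0.968·0.2200 + 0.121·0.7800) = 0.21296/0.30734 = 0.6929.
Update on result 2 ('positive'): P(H) ← 0.968·0.6929 / (0.968·0.6929 + 0.121·0.3071) = 0.67074/0.70790 = 0.9475.

Posterior P(H) ≈ 0.9475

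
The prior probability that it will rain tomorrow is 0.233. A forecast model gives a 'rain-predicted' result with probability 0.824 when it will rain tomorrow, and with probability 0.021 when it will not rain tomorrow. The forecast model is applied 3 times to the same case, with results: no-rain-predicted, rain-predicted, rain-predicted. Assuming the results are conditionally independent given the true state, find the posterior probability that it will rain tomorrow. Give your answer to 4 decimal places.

Let H be the event that it will rain tomorrow; start with P(H) = 0.233. P('rain-predicted'|H) = 0.824, P('rain-predicted'|¬H) = 0.021.
Update on result 1 ('no-rain-predicted'): P(H) ← 0.176·0.2330 / (0.176·0.2330 + 0.979·0.7670) = 0.041008/0.79190 = 0.0518.
Update on result 2 ('rain-predicted'): P(H) ← 0.824·0.0518 / (0.824·0.0518 + 0.021·0.9482) = 0.042670/0.062583 = 0.6818.
Update on result 3 ('rain-predicted'): P(H) ← 0.824·0.6818 / (0.824·0.6818 + 0.021·0.3182) = 0.56182/0.56850 = 0.9882.

Posterior P(H) ≈ 0.9882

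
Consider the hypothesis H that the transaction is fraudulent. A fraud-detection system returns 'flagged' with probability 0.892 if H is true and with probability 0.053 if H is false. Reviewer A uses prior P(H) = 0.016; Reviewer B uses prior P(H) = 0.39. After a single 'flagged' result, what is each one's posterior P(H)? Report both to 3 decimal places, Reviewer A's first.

P('+'|H) = 0.892, P('+'|¬H) = 0.053.
Reviewer A: numerator 0.892·0.016 = 0.014272; evidence = 0.014272+0.053·0.984 = 0.066424; posterior = 0.215.
Reviewer B: numerator 0.892·0.39 = 0.34788; evidence = 0.34788+0.053·0.61 = 0.38021; posterior = 0.915.

Reviewer A: 0.215; Reviewer B: 0.915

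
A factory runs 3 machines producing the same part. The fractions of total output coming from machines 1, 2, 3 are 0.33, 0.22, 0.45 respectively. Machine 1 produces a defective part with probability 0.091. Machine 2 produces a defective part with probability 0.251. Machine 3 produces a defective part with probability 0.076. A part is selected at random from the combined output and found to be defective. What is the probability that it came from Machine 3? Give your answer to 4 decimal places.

P(defective|M1) = 0.091; P(defective|M2) = 0.251; P(defective|M3) = 0.076.
Prior × likelihood for each source: 0.33·0.091=0.03003, 0.22·0.251=0.05522, 0.45·0.076=0.03420. Summing gives P(defective) = 0.11945.
P(Machine 3 | defective) = 0.03420 / 0.11945 = 0.2863.

Posterior probability ≈ 0.2863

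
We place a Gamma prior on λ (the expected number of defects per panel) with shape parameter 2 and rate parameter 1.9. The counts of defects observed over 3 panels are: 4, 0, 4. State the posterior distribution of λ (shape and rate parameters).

Posterior: Gamma(shape=10, rate=4.9)

The Poisson likelihood adds the total count to the shape and the number of exposure periods to the rate. Here ∑xᵢ = 8 and n = 3, so shape 2→10 and rate 1.9→4.9.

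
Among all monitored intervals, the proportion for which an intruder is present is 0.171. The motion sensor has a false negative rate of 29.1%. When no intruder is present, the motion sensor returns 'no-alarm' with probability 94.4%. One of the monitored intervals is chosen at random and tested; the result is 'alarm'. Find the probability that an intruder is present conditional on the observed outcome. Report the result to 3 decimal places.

P(H | E) ≈ 0.723

Write H for 'an intruder is present'. Prior odds H:¬H = 0.171/0.829 = 0.20627. For the 'alarm' outcome, the likelihood ratio is 0.709/0.056 = 12.661.
Posterior odds = 0.20627 × 12.661 = 2.6116, so P(H|E) = 2.6116/(1+2.6116) = 0.723.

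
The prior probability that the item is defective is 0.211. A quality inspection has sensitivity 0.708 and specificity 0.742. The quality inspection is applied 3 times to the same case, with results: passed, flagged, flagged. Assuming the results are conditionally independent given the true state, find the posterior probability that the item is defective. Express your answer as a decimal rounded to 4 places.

Posterior P(H) ≈ 0.4421

With H the event that the item is defective, the joint likelihood of the observed sequence is P(data|H) = 0.292·0.708·0.708 = 0.14637 and P(data|¬H) = 0.742·0.258·0.258 = 0.049390.
Bayes: P(H|data) = 0.211·0.14637 / (0.211·0.14637 + 0.789·0.049390) = 0.030884/0.069853 = 0.4421.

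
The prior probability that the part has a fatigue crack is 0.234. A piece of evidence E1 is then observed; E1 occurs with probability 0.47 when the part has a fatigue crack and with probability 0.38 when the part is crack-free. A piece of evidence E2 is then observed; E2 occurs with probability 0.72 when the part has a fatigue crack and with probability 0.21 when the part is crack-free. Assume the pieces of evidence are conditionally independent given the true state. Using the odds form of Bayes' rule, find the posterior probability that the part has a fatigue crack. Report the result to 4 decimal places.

Posterior probability ≈ 0.5644

Prior odds = 0.234/(1−0.234) = 0.30548.
Likelihood ratio for E1 = 0.47/0.38 = 1.2368.
Likelihood ratio for E2 = 0.72/0.21 = 3.4286.
Posterior odds = prior odds × LR₁ × LR₂ = 1.2954.
Posterior probability = odds/(1+odds) = 1.2954/2.2954 = 0.5644.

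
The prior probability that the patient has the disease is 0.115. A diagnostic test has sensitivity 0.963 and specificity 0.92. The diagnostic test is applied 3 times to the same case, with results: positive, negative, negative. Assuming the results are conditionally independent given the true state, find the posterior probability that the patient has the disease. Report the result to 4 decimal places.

With H the event that the patient has the disease, the joint likelihood of the observed sequence is P(data|H) = 0.963·0.037·0.037 = 0.0013183 and P(data|¬H) = 0.08·0.92·0.92 = 0.067712.
Bayes: P(H|data) = 0.115·0.0013183 / (0.115·0.0013183 + 0.885·0.067712) = 0.00015161/0.060077 = 0.0025.

Posterior P(H) ≈ 0.0025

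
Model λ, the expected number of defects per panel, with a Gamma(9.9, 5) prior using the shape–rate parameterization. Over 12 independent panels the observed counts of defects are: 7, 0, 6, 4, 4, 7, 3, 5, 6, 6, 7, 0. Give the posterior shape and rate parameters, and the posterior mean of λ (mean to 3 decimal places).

Posterior: Gamma(shape=64.9, rate=17); mean ≈ 3.818

The Poisson likelihood adds the total count to the shape and the number of exposure periods to the rate. Here ∑xᵢ = 55 and n = 12, so shape 9.9→64.9 and rate 5→17.
Posterior mean = shape/rate = 64.9/17 = 3.818.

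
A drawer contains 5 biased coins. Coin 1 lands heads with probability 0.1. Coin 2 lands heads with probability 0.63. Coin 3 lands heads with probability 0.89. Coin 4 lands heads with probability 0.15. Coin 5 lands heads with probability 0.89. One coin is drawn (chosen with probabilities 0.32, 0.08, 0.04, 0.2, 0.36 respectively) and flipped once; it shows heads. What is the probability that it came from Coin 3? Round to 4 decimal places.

Posterior probability ≈ 0.0760

P(heads|C1) = 0.1; P(heads|C2) = 0.63; P(heads|C3) = 0.89; P(heads|C4) = 0.15; P(heads|C5) = 0.89.
Prior × likelihood for each source: 0.32·0.1=0.03200, 0.08·0.63=0.05040, 0.04·0.89=0.03560, 0.2·0.15=0.03000, 0.36·0.89=0.3204. Summing gives P(heads) = 0.46840.
P(Coin 3 | heads) = 0.03560 / 0.46840 = 0.0760.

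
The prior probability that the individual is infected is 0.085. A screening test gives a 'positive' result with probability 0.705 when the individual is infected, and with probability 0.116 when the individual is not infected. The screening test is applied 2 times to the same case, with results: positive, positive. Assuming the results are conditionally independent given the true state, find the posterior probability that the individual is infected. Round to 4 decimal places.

Posterior P(H) ≈ 0.7743

Let H be the event that the individual is infected; start with P(H) = 0.085. P('positive'|H) = 0.705, P('positive'|¬H) = 0.116.
Update on result 1 ('positive'): P(H) ← 0.705·0.0850 / (0.705·0.0850 + 0.116·0.9150) = 0.059925/0.16607 = 0.3609.
Update on result 2 ('positive'): P(H) ← 0.705·0.3609 / (0.705·0.3609 + 0.116·0.6391) = 0.25440/0.32854 = 0.7743.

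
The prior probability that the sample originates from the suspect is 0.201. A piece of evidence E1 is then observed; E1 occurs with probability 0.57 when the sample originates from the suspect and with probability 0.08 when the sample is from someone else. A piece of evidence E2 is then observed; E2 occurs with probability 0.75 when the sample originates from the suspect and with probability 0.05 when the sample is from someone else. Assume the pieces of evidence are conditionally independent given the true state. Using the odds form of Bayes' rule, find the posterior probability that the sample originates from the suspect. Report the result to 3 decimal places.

Prior odds = 0.201/(1−0.201) = 0.25156.
Likelihood ratio for E1 = 0.57/0.08 = 7.1250.
Likelihood ratio for E2 = 0.75/0.05 = 15.000.
Posterior odds = prior odds × LR₁ × LR₂ = 26.886.
Posterior probability = odds/(1+odds) = 26.886/27.886 = 0.964.

Posterior probability ≈ 0.964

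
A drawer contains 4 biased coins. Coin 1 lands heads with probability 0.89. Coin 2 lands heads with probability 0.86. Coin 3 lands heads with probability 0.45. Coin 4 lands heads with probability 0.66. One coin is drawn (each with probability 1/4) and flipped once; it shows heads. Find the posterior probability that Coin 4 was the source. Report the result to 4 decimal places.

Posterior probability ≈ 0.2308

Tabulate prior·likelihood by source: [1] prior 0.25, lik 0.89, product 0.2225; [2] prior 0.25, lik 0.86, product 0.2150; [3] prior 0.25, lik 0.45, product 0.1125; [4] prior 0.25, lik 0.66, product 0.1650.
Normalizing constant = 0.71500; the posterior for Coin 4 is its product over the sum, 0.1650/0.71500 = 0.2308.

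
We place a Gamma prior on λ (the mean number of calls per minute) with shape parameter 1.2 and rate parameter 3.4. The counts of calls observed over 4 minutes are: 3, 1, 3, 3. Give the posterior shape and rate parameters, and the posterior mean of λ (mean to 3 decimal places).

Posterior: Gamma(shape=11.2, rate=7.4); mean ≈ 1.514

Total count ∑xᵢ = 10 over n = 4 minutes.
Gamma is conjugate to the Poisson likelihood: posterior is Gamma(shape = 1.2+10 = 11.2, rate = 3.4+4 = 7.4).
Posterior mean = shape/rate = 11.2/7.4 = 1.514.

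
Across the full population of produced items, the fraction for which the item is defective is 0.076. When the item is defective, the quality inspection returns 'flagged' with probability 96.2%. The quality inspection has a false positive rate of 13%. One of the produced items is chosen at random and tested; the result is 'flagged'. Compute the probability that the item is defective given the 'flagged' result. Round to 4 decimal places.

P(H | E) ≈ 0.3784

Let H be the event that the item is defective. P(H) = 0.076, so P(¬H) = 0.924. With E the 'flagged' result, P(E|H) = 0.962 and P(E|¬H) = 0.13.
P(E) = 0.962·0.076 + 0.13·0.924 = 0.073112 + 0.12012 = 0.19323.
By Bayes' theorem, P(H|E) = 0.073112 / 0.19323 = 0.3784.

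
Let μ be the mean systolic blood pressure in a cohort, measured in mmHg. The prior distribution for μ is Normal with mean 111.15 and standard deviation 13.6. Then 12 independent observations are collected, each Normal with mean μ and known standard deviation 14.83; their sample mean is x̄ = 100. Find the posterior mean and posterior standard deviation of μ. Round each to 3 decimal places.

Prior precision 1/τ₀² = 1/13.6² = 0.00540657; data precision n/σ² = 12/14.83² = 0.0545631.
Posterior precision = 0.00540657 + 0.0545631 = 0.0599697, giving posterior SD = 1/√0.0599697 = 4.084.
Posterior mean = (0.00540657·111.15 + 0.0545631·100) / 0.0599697 = 101.005.

Posterior mean ≈ 101.005; posterior SD ≈ 4.084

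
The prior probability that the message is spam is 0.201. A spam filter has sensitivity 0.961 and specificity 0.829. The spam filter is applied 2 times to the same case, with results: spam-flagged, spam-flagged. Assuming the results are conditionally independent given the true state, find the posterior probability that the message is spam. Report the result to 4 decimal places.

With H the event that the message is spam, the joint likelihood of the observed sequence is P(data|H) = 0.961·0.961 = 0.92352 and P(data|¬H) = 0.171·0.171 = 0.029241.
Bayes: P(H|data) = 0.201·0.92352 / (0.201·0.92352 + 0.799·0.029241) = 0.18563/0.20899 = 0.8882.

Posterior P(H) ≈ 0.8882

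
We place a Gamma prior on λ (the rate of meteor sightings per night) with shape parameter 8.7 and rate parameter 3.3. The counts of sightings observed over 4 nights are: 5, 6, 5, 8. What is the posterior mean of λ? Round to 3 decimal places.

Total count ∑xᵢ = 24 over n = 4 nights.
Gamma is conjugate to the Poisson likelihood: posterior is Gamma(shape = 8.7+24 = 32.7, rate = 3.3+4 = 7.3).
E[λ | data] = 32.7/7.3 = 4.479.

Posterior mean ≈ 4.479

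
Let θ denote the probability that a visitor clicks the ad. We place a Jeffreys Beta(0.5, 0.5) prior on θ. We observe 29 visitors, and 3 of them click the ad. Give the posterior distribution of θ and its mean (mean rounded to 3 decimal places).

The binomial likelihood is conjugate to the Beta prior: with 3 successes and 26 failures, the posterior is Beta(0.5+3, 0.5+26) = Beta(3.5, 26.5).
E[θ | data] = 3.5/(3.5+26.5) = 0.117.

Posterior: Beta(3.5, 26.5); mean ≈ 0.117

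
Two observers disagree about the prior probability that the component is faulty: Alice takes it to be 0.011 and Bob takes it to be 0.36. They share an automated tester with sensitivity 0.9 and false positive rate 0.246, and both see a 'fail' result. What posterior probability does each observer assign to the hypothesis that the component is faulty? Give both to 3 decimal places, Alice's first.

Alice: 0.039; Bob: 0.673

P('+'|H) = 0.9, P('+'|¬H) = 0.246.
Alice: numerator 0.9·0.011 = 0.0099000; evidence = 0.0099000+0.246·0.989 = 0.25319; posterior = 0.039.
Bob: numerator 0.9·0.36 = 0.32400; evidence = 0.32400+0.246·0.64 = 0.48144; posterior = 0.673.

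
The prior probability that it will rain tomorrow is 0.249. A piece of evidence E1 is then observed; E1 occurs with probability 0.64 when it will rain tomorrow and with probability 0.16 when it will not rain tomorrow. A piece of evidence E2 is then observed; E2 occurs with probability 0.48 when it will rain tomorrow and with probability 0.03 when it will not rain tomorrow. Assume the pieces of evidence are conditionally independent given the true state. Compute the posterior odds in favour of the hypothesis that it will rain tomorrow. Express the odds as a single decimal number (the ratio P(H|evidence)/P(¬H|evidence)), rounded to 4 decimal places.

Prior odds = 0.249/(1−0.249) = 0.33156. In log-odds, ln(0.33156) = -1.1040.
Add log likelihood ratios: ln(4.0000) + ln(16.000) = 4.1589.
Posterior log-odds = 3.0549, so posterior odds = exp(3.0549) = 21.220.

Posterior odds ≈ 21.2197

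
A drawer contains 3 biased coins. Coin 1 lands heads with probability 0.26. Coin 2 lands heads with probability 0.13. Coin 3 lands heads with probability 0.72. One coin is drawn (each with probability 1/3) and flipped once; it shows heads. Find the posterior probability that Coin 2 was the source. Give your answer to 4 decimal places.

P(heads|C1) = 0.26; P(heads|C2) = 0.13; P(heads|C3) = 0.72.
Prior × likelihood for each source: 0.333333·0.26=0.08667, 0.333333·0.13=0.04333, 0.333333·0.72=0.2400. Summing gives P(heads) = 0.37000.
P(Coin 2 | heads) = 0.04333 / 0.37000 = 0.1171.

Posterior probability ≈ 0.1171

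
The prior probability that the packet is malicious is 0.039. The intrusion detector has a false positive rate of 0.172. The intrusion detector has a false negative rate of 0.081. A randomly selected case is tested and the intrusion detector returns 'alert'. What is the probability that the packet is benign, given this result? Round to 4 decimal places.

P(¬H | E) ≈ 0.8218

Write H for 'the packet is malicious'. Prior odds H:¬H = 0.039/0.961 = 0.040583. For the 'alert' outcome, the likelihood ratio is 0.919/0.172 = 5.3430.
Posterior odds = 0.040583 × 5.3430 = 0.21683, so P(H|E) = 0.21683/(1+0.21683) = 0.1782. Then P(¬H|E) = 1 − 0.1782 = 0.8218.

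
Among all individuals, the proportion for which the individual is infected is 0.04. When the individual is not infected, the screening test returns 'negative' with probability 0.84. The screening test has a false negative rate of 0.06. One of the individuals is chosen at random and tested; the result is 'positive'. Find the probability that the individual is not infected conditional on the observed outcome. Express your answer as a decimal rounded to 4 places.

P(¬H | E) ≈ 0.8033

Let H be the event that the individual is infected. P(H) = 0.04, so P(¬H) = 0.96. With E the 'positive' result, P(E|H) = 0.94 and P(E|¬H) = 0.16.
P(E) = 0.94·0.04 + 0.16·0.96 = 0.037600 + 0.15360 = 0.19120.
By Bayes' theorem, P(H|E) = 0.037600 / 0.19120 = 0.1967. Hence P(¬H|E) = 1 − 0.1967 = 0.8033.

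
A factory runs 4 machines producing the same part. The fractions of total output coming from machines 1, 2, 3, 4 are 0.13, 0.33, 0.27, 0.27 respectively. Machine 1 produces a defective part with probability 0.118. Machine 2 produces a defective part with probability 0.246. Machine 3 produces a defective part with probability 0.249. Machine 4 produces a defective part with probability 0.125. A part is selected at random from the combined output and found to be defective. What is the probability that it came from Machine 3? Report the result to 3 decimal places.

P(defective|M1) = 0.118; P(defective|M2) = 0.246; P(defective|M3) = 0.249; P(defective|M4) = 0.125.
Prior × likelihood for each source: 0.13·0.118=0.01534, 0.33·0.246=0.08118, 0.27·0.249=0.06723, 0.27·0.125=0.03375. Summing gives P(defective) = 0.19750.
P(Machine 3 | defective) = 0.06723 / 0.19750 = 0.340.

Posterior probability ≈ 0.340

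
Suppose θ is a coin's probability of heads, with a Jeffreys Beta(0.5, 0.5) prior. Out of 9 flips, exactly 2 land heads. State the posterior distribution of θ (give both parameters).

The binomial likelihood is conjugate to the Beta prior: with 2 successes and 7 failures, the posterior is Beta(0.5+2, 0.5+7) = Beta(2.5, 7.5).

Posterior: Beta(2.5, 7.5)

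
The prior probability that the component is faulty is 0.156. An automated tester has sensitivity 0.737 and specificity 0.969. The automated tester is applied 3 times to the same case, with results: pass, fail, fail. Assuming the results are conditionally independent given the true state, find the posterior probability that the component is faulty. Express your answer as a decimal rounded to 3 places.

Posterior P(H) ≈ 0.966

Let H be the event that the component is faulty; start with P(H) = 0.156. P('fail'|H) = 0.737, P('fail'|¬H) = 0.031.
Update on result 1 ('pass'): P(H) ← 0.263·0.1560 / (0.263·0.1560 + 0.969·0.8440) = 0.041028/0.85886 = 0.0478.
Update on result 2 ('fail'): P(H) ← 0.737·0.0478 / (0.737·0.0478 + 0.031·0.9522) = 0.035207/0.064726 = 0.5439.
Update on result 3 ('fail'): P(H) ← 0.737·0.5439 / (0.737·0.5439 + 0.031·0.4561) = 0.40088/0.41502 = 0.9659.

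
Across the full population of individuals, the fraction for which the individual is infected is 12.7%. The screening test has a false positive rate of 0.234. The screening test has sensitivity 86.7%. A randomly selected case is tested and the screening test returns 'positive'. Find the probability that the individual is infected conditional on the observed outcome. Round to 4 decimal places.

P(H | E) ≈ 0.3502

Let H be the event that the individual is infected. P(H) = 0.127, so P(¬H) = 0.873. With E the 'positive' result, P(E|H) = 0.867 and P(E|¬H) = 0.234.
P(E) = 0.867·0.127 + 0.234·0.873 = 0.11011 + 0.20428 = 0.31439.
By Bayes' theorem, P(H|E) = 0.11011 / 0.31439 = 0.3502.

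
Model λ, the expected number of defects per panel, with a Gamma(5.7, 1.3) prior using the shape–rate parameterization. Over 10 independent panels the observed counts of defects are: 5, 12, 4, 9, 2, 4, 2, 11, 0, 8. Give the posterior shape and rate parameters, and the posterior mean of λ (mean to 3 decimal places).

Posterior: Gamma(shape=62.7, rate=11.3); mean ≈ 5.549

The Poisson likelihood adds the total count to the shape and the number of exposure periods to the rate. Here ∑xᵢ = 57 and n = 10, so shape 5.7→62.7 and rate 1.3→11.3.
Posterior mean = shape/rate = 62.7/11.3 = 5.549.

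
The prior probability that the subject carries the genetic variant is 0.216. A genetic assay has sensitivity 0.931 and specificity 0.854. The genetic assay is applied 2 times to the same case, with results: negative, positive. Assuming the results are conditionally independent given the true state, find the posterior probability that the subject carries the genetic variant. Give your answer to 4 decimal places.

Posterior P(H) ≈ 0.1243

Let H be the event that the subject carries the genetic variant; start with P(H) = 0.216. P('positive'|H) = 0.931, P('positive'|¬H) = 0.146.
Update on result 1 ('negative'): P(H) ← 0.069·0.2160 / (0.069·0.2160 + 0.854·0.7840) = 0.014904/0.68444 = 0.0218.
Update on result 2 ('positive'): P(H) ← 0.931·0.0218 / (0.931·0.0218 + 0.146·0.9782) = 0.020273/0.16309 = 0.1243.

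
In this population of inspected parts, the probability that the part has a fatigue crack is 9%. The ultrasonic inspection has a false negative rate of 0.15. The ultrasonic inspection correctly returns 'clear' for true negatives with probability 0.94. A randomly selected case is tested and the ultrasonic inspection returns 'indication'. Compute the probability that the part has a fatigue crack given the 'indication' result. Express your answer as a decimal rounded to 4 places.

P(H | E) ≈ 0.5835

Let H be the event that the part has a fatigue crack. P(H) = 0.09, so P(¬H) = 0.91. With E the 'indication' result, P(E|H) = 0.85 and P(E|¬H) = 0.06.
P(E) = 0.85·0.09 + 0.06·0.91 = 0.076500 + 0.054600 = 0.13110.
By Bayes' theorem, P(H|E) = 0.076500 / 0.13110 = 0.5835.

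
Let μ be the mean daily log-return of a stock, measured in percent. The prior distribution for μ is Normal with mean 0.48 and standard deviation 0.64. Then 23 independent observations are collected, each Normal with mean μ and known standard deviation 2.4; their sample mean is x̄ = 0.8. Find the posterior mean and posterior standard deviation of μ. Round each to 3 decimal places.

With known σ, the Normal prior is conjugate. Weight on the data is w = (n/σ²)/(n/σ² + 1/τ₀²) = 3.99306/(3.99306+2.44141) = 0.62057.
Posterior mean = w·x̄ + (1−w)·μ₀ = 0.62057·0.8 + 0.37943·0.48 = 0.679. Posterior variance = 1/(3.99306+2.44141) = 0.155413, so SD = 0.394.

Posterior mean ≈ 0.679; posterior SD ≈ 0.394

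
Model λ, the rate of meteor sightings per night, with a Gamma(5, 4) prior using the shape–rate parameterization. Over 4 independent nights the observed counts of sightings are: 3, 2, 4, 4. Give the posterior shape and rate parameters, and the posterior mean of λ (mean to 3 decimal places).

The Poisson likelihood adds the total count to the shape and the number of exposure periods to the rate. Here ∑xᵢ = 13 and n = 4, so shape 5→18 and rate 4→8.
Posterior mean = shape/rate = 18/8 = 2.250.

Posterior: Gamma(shape=18, rate=8); mean ≈ 2.250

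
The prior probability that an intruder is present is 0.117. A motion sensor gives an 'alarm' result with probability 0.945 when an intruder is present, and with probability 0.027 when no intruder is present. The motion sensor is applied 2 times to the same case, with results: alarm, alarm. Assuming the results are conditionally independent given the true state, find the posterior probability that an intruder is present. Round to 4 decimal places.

With H the event that an intruder is present, the joint likelihood of the observed sequence is P(data|H) = 0.945·0.945 = 0.89302 and P(data|¬H) = 0.027·0.027 = 0.00072900.
Bayes: P(H|data) = 0.117·0.89302 / (0.117·0.89302 + 0.883·0.00072900) = 0.10448/0.10513 = 0.9939.

Posterior P(H) ≈ 0.9939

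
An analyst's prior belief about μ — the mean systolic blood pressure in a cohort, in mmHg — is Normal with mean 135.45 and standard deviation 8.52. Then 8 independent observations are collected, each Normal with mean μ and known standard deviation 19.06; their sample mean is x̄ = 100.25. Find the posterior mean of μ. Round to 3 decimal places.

Posterior mean ≈ 113.796

With known σ, the Normal prior is conjugate. Weight on the data is w = (n/σ²)/(n/σ² + 1/τ₀²) = 0.0220214/(0.0220214+0.0137759) = 0.61517.
Posterior mean = w·x̄ + (1−w)·μ₀ = 0.61517·100.25 + 0.38483·135.45 = 113.796.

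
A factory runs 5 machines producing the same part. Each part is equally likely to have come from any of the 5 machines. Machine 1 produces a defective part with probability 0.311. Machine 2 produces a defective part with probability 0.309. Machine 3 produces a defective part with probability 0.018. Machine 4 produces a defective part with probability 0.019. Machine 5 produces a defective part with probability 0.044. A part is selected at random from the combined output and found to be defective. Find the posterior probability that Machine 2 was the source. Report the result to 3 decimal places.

Tabulate prior·likelihood by source: [1] prior 0.2, lik 0.311, product 0.06220; [2] prior 0.2, lik 0.309, product 0.06180; [3] prior 0.2, lik 0.018, product 0.003600; [4] prior 0.2, lik 0.019, product 0.003800; [5] prior 0.2, lik 0.044, product 0.008800.
Normalizing constant = 0.14020; the posterior for Machine 2 is its product over the sum, 0.06180/0.14020 = 0.441.

Posterior probability ≈ 0.441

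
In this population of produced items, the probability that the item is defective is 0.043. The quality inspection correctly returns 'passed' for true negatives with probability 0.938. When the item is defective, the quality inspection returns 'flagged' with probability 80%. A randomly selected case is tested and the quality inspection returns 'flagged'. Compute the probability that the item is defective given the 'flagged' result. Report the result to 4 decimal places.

P(H | E) ≈ 0.3670

Let H be the event that the item is defective. P(H) = 0.043, so P(¬H) = 0.957. With E the 'flagged' result, P(E|H) = 0.8 and P(E|¬H) = 0.062.
P(E) = 0.8·0.043 + 0.062·0.957 = 0.034400 + 0.059334 = 0.093734.
By Bayes' theorem, P(H|E) = 0.034400 / 0.093734 = 0.3670.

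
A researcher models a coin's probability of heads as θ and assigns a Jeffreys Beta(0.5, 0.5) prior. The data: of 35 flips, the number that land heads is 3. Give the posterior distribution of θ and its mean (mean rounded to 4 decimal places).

Posterior: Beta(3.5, 32.5); mean ≈ 0.0972

Observing 3 successes and 32 failures updates Beta(0.5, 0.5) by adding the success and failure counts to the two shape parameters: α = 0.5+3 = 3.5, β = 0.5+32 = 32.5.
E[θ | data] = 3.5/(3.5+32.5) = 0.0972.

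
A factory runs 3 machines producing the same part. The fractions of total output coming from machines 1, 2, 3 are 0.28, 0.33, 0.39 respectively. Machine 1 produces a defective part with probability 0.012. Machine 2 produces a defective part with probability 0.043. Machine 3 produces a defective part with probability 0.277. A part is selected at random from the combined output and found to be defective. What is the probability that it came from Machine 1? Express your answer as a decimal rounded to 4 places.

Tabulate prior·likelihood by source: [1] prior 0.28, lik 0.012, product 0.003360; [2] prior 0.33, lik 0.043, product 0.01419; [3] prior 0.39, lik 0.277, product 0.1080.
Normalizing constant = 0.12558; the posterior for Machine 1 is its product over the sum, 0.003360/0.12558 = 0.0268.

Posterior probability ≈ 0.0268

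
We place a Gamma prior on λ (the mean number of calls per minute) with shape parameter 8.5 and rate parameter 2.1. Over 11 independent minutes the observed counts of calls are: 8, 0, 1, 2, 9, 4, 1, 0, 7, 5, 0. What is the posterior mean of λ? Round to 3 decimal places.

Total count ∑xᵢ = 37 over n = 11 minutes.
Gamma is conjugate to the Poisson likelihood: posterior is Gamma(shape = 8.5+37 = 45.5, rate = 2.1+11 = 13.1).
Posterior mean = shape/rate = 45.5/13.1 = 3.473.

Posterior mean ≈ 3.473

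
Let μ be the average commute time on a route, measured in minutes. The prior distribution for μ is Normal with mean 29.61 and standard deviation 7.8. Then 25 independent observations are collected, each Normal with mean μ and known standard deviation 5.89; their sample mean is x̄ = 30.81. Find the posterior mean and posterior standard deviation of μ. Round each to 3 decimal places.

With known σ, the Normal prior is conjugate. Weight on the data is w = (n/σ²)/(n/σ² + 1/τ₀²) = 0.720625/(0.720625+0.0164366) = 0.97770.
Posterior mean = w·x̄ + (1−w)·μ₀ = 0.97770·30.81 + 0.022300·29.61 = 30.783. Posterior variance = 1/(0.720625+0.0164366) = 1.35674, so SD = 1.165.

Posterior mean ≈ 30.783; posterior SD ≈ 1.165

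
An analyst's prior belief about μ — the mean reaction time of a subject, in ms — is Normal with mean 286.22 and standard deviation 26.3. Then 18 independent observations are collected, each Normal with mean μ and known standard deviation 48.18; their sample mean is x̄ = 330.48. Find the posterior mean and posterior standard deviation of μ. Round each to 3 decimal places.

With known σ, the Normal prior is conjugate. Weight on the data is w = (n/σ²)/(n/σ² + 1/τ₀²) = 0.00775423/(0.00775423+0.00144573) = 0.84285.
Posterior mean = w·x̄ + (1−w)·μ₀ = 0.84285·330.48 + 0.15715·286.22 = 323.525. Posterior variance = 1/(0.00775423+0.00144573) = 108.696, so SD = 10.426.

Posterior mean ≈ 323.525; posterior SD ≈ 10.426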